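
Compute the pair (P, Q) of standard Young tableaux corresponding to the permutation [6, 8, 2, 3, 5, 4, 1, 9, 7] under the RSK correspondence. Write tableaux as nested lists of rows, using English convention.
Insert each entry of the permutation into P by Schensted row insertion, recording in Q the position of each new cell.

Insert 6: appended to row 1. P = [[6]].
Insert 8: appended to row 1. P = [[6, 8]].
Insert 2: 2 bumps 6 from row 1; 6 starts row 2. P = [[2, 8], [6]].
Insert 3: 3 bumps 8 from row 1; 8 appends to row 2. P = [[2, 3], [6, 8]].
Insert 5: appended to row 1. P = [[2, 3, 5], [6, 8]].
Insert 4: 4 bumps 5 from row 1; 5 bumps 6 from row 2; 6 starts row 3. P = [[2, 3, 4], [5, 8], [6]].
Insert 1: 1 bumps 2 from row 1; 2 bumps 5 from row 2; 5 bumps 6 from row 3; 6 starts row 4. P = [[1, 3, 4], [2, 8], [5], [6]].
Insert 9: appended to row 1. P = [[1, 3, 4, 9], [2, 8], [5], [6]].
Insert 7: 7 bumps 9 from row 1; 9 appends to row 2. P = [[1, 3, 4, 7], [2, 8, 9], [5], [6]].

So P = [[1, 3, 4, 7], [2, 8, 9], [5], [6]], Q = [[1, 2, 5, 8], [3, 4, 9], [6], [7]].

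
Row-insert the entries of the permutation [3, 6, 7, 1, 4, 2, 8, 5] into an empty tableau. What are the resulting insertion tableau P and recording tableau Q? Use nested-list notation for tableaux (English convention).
P = [[1, 2, 5, 8], [3, 4, 7], [6]], Q = [[1, 2, 3, 7], [4, 5, 8], [6]]

Insert each entry of the permutation into P by Schensted row insertion, recording in Q the position of each new cell.

After inserting 3: P = [[3]].
After inserting 6: P = [[3, 6]].
After inserting 7: P = [[3, 6, 7]].
After inserting 1: P = [[1, 6, 7], [3]].
After inserting 4: P = [[1, 4, 7], [3, 6]].
After inserting 2: P = [[1, 2, 7], [3, 4], [6]].
After inserting 8: P = [[1, 2, 7, 8], [3, 4], [6]].
After inserting 5: P = [[1, 2, 5, 8], [3, 4, 7], [6]].

So P = [[1, 2, 5, 8], [3, 4, 7], [6]], Q = [[1, 2, 3, 7], [4, 5, 8], [6]].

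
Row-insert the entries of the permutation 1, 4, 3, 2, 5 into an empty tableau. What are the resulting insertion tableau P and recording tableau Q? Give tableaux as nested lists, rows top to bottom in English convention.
P = [[1, 2, 5], [3], [4]], Q = [[1, 2, 5], [3], [4]]

Insert each entry of the permutation into P by Schensted row insertion, recording in Q the position of each new cell.

Insert 1: appended to row 1. P = [[1]].
Insert 4: appended to row 1. P = [[1, 4]].
Insert 3: 3 bumps 4 from row 1; 4 starts row 2. P = [[1, 3], [4]].
Insert 2: 2 bumps 3 from row 1; 3 bumps 4 from row 2; 4 starts row 3. P = [[1, 2], [3], [4]].
Insert 5: appended to row 1. P = [[1, 2, 5], [3], [4]].

So P = [[1, 2, 5], [3], [4]], Q = [[1, 2, 5], [3], [4]].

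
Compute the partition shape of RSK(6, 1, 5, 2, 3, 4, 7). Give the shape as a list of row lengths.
[5, 1, 1]

Row-insert each entry into an empty tableau.

After inserting 6: P = [[6]].
After inserting 1: P = [[1], [6]].
After inserting 5: P = [[1, 5], [6]].
After inserting 2: P = [[1, 2], [5], [6]].
After inserting 3: P = [[1, 2, 3], [5], [6]].
After inserting 4: P = [[1, 2, 3, 4], [5], [6]].
After inserting 7: P = [[1, 2, 3, 4, 7], [5], [6]].

The final insertion tableau P = [[1, 2, 3, 4, 7], [5], [6]] has shape [5, 1, 1].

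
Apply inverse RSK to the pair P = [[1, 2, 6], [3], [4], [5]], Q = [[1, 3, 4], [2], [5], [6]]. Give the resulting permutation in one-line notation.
5 1 4 6 3 2

Reverse the RSK construction: for i from n down to 1, find the cell of Q containing i, remove the entry at that cell from P, and reverse-bump it up through P; the value ejected from row 1 is w(i).

Step i=6: Q has 6 at row 4, column 1; remove 5 from row 4 of P and reverse-bump: 5 enters row 3 and ejects 4; 4 enters row 2 and ejects 3; 3 enters row 1 and ejects 2. So w(6) = 2. P is now [[1, 3, 6], [4], [5]].
Step i=5: Q has 5 at row 3, column 1; remove 5 from row 3 of P and reverse-bump: 5 enters row 2 and ejects 4; 4 enters row 1 and ejects 3. So w(5) = 3. P is now [[1, 4, 6], [5]].
Step i=4: Q has 4 at row 1, column 3; remove that cell from P, ejecting 6. So w(4) = 6. P is now [[1, 4], [5]].
Step i=3: Q has 3 at row 1, column 2; remove that cell from P, ejecting 4. So w(3) = 4. P is now [[1], [5]].
Step i=2: Q has 2 at row 2, column 1; remove 5 from row 2 of P and reverse-bump: 5 enters row 1 and ejects 1. So w(2) = 1. P is now [[5]].
Step i=1: Q has 1 at row 1, column 1; remove that cell from P, ejecting 5. So w(1) = 5. P is now [].

So w = 5 1 4 6 3 2.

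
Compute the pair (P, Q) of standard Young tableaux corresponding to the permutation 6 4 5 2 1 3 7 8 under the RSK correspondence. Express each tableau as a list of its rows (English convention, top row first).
P = [[1, 3, 7, 8], [2, 5], [4], [6]], Q = [[1, 3, 7, 8], [2, 6], [4], [5]]

Insert each entry of the permutation into P by Schensted row insertion, recording in Q the position of each new cell.

Insert 6: appended to row 1. P = [[6]].
Insert 4: 4 bumps 6 from row 1; 6 starts row 2. P = [[4], [6]].
Insert 5: appended to row 1. P = [[4, 5], [6]].
Insert 2: 2 bumps 4 from row 1; 4 bumps 6 from row 2; 6 starts row 3. P = [[2, 5], [4], [6]].
Insert 1: 1 bumps 2 from row 1; 2 bumps 4 from row 2; 4 bumps 6 from row 3; 6 starts row 4. P = [[1, 5], [2], [4], [6]].
Insert 3: 3 bumps 5 from row 1; 5 appends to row 2. P = [[1, 3], [2, 5], [4], [6]].
Insert 7: appended to row 1. P = [[1, 3, 7], [2, 5], [4], [6]].
Insert 8: appended to row 1. P = [[1, 3, 7, 8], [2, 5], [4], [6]].

So P = [[1, 3, 7, 8], [2, 5], [4], [6]], Q = [[1, 3, 7, 8], [2, 6], [4], [5]].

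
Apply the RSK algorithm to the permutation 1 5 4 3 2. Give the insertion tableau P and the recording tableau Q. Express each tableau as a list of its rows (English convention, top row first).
P = [[1, 2], [3], [4], [5]], Q = [[1, 2], [3], [4], [5]]

Insert each entry of the permutation into P by Schensted row insertion, recording in Q the position of each new cell.

Insert 1: appended to row 1. P = [[1]], Q = [[1]].
Insert 5: appended to row 1. P = [[1, 5]], Q = [[1, 2]].
Insert 4: 4 bumps 5 from row 1; 5 starts row 2. P = [[1, 4], [5]], Q = [[1, 2], [3]].
Insert 3: 3 bumps 4 from row 1; 4 bumps 5 from row 2; 5 starts row 3. P = [[1, 3], [4], [5]], Q = [[1, 2], [3], [4]].
Insert 2: 2 bumps 3 from row 1; 3 bumps 4 from row 2; 4 bumps 5 from row 3; 5 starts row 4. P = [[1, 2], [3], [4], [5]], Q = [[1, 2], [3], [4], [5]].

So P = [[1, 2], [3], [4], [5]], Q = [[1, 2], [3], [4], [5]].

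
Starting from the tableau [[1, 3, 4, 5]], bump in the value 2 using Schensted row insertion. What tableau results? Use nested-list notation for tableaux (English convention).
[[1, 2, 4, 5], [3]]

In row 1, 2 replaces 3 (the leftmost entry greater than 2); 3 is bumped to row 2. 3 starts a new row 2. The new tableau is [[1, 2, 4, 5], [3]].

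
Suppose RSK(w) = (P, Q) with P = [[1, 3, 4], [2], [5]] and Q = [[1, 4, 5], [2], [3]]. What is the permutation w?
Reverse the RSK construction: for i from n down to 1, find the cell of Q containing i, remove the entry at that cell from P, and reverse-bump it up through P; the value ejected from row 1 is w(i).

Step i=5: Q has 5 at row 1, column 3; remove that cell from P, ejecting 4. So w(5) = 4. P is now [[1, 3], [2], [5]].
Step i=4: Q has 4 at row 1, column 2; remove that cell from P, ejecting 3. So w(4) = 3. P is now [[1], [2], [5]].
Step i=3: Q has 3 at row 3, column 1; remove 5 from row 3 of P and reverse-bump: 5 enters row 2 and ejects 2; 2 enters row 1 and ejects 1. So w(3) = 1. P is now [[2], [5]].
Step i=2: Q has 2 at row 2, column 1; remove 5 from row 2 of P and reverse-bump: 5 enters row 1 and ejects 2. So w(2) = 2. P is now [[5]].
Step i=1: Q has 1 at row 1, column 1; remove that cell from P, ejecting 5. So w(1) = 5. P is now [].

So w = 5 2 1 3 4.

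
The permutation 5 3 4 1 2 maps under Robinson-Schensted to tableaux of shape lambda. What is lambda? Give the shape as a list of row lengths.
[2, 2, 1]

Row-insert each entry into an empty tableau.

After inserting 5: P = [[5]].
After inserting 3: P = [[3], [5]].
After inserting 4: P = [[3, 4], [5]].
After inserting 1: P = [[1, 4], [3], [5]].
After inserting 2: P = [[1, 2], [3, 4], [5]].

The final insertion tableau P = [[1, 2], [3, 4], [5]] has shape [2, 2, 1].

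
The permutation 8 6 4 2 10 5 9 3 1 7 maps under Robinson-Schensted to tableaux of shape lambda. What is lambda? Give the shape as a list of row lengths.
[3, 3, 2, 1, 1]

Row-insert each entry into an empty tableau.

After inserting 8: P = [[8]].
After inserting 6: P = [[6], [8]].
After inserting 4: P = [[4], [6], [8]].
After inserting 2: P = [[2], [4], [6], [8]].
After inserting 10: P = [[2, 10], [4], [6], [8]].
After inserting 5: P = [[2, 5], [4, 10], [6], [8]].
After inserting 9: P = [[2, 5, 9], [4, 10], [6], [8]].
After inserting 3: P = [[2, 3, 9], [4, 5], [6, 10], [8]].
After inserting 1: P = [[1, 3, 9], [2, 5], [4, 10], [6], [8]].
After inserting 7: P = [[1, 3, 7], [2, 5, 9], [4, 10], [6], [8]].

The final insertion tableau P = [[1, 3, 7], [2, 5, 9], [4, 10], [6], [8]] has shape [3, 3, 2, 1, 1].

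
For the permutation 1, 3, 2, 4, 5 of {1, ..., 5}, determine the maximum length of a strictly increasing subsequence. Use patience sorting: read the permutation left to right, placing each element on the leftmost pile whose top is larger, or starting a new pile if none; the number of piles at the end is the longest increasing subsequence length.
4

1: new pile. tops = [1]
3: new pile. tops = [1, 3]
2: onto pile 2 (replacing 3). tops = [1, 2]
4: new pile. tops = [1, 2, 4]
5: new pile. tops = [1, 2, 4, 5]

4 piles, so the longest increasing subsequence has length 4.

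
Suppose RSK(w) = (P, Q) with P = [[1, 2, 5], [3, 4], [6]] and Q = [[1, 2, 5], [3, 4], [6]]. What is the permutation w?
Reverse the RSK construction: for i from n down to 1, find the cell of Q containing i, remove the entry at that cell from P, and reverse-bump it up through P; the value ejected from row 1 is w(i).

Step i=6: Q has 6 at row 3, column 1; remove 6 from row 3 of P and reverse-bump: 6 enters row 2 and ejects 4; 4 enters row 1 and ejects 2. So w(6) = 2. P is now [[1, 4, 5], [3, 6]].
Step i=5: Q has 5 at row 1, column 3; remove that cell from P, ejecting 5. So w(5) = 5. P is now [[1, 4], [3, 6]].
Step i=4: Q has 4 at row 2, column 2; remove 6 from row 2 of P and reverse-bump: 6 enters row 1 and ejects 4. So w(4) = 4. P is now [[1, 6], [3]].
Step i=3: Q has 3 at row 2, column 1; remove 3 from row 2 of P and reverse-bump: 3 enters row 1 and ejects 1. So w(3) = 1. P is now [[3, 6]].
Step i=2: Q has 2 at row 1, column 2; remove that cell from P, ejecting 6. So w(2) = 6. P is now [[3]].
Step i=1: Q has 1 at row 1, column 1; remove that cell from P, ejecting 3. So w(1) = 3. P is now [].

So w = 3 6 1 4 5 2.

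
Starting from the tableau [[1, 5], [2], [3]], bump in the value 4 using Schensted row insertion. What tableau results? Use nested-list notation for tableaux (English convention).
[[1, 4], [2, 5], [3]]

In row 1, 4 replaces 5 (the leftmost entry greater than 4); 5 is bumped to row 2. 5 is appended to row 2. The new tableau is [[1, 4], [2, 5], [3]].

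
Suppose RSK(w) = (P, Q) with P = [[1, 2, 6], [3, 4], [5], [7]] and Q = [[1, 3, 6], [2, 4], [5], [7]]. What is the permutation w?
3 1 7 5 4 6 2

Reverse the RSK construction: for i from n down to 1, find the cell of Q containing i, remove the entry at that cell from P, and reverse-bump it up through P; the value ejected from row 1 is w(i).

Step i=7: Q has 7 at row 4, column 1; remove 7 from row 4 of P and reverse-bump: 7 enters row 3 and ejects 5; 5 enters row 2 and ejects 4; 4 enters row 1 and ejects 2. So w(7) = 2. P is now [[1, 4, 6], [3, 5], [7]].
Step i=6: Q has 6 at row 1, column 3; remove that cell from P, ejecting 6. So w(6) = 6. P is now [[1, 4], [3, 5], [7]].
Step i=5: Q has 5 at row 3, column 1; remove 7 from row 3 of P and reverse-bump: 7 enters row 2 and ejects 5; 5 enters row 1 and ejects 4. So w(5) = 4. P is now [[1, 5], [3, 7]].
Step i=4: Q has 4 at row 2, column 2; remove 7 from row 2 of P and reverse-bump: 7 enters row 1 and ejects 5. So w(4) = 5. P is now [[1, 7], [3]].
Step i=3: Q has 3 at row 1, column 2; remove that cell from P, ejecting 7. So w(3) = 7. P is now [[1], [3]].
Step i=2: Q has 2 at row 2, column 1; remove 3 from row 2 of P and reverse-bump: 3 enters row 1 and ejects 1. So w(2) = 1. P is now [[3]].
Step i=1: Q has 1 at row 1, column 1; remove that cell from P, ejecting 3. So w(1) = 3. P is now [].

So w = 3 1 7 5 4 6 2.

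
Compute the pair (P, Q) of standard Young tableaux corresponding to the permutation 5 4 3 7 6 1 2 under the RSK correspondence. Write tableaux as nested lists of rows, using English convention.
Insert each entry of the permutation into P by Schensted row insertion, recording in Q the position of each new cell.

Insert 5: appended to row 1. P = [[5]], Q = [[1]].
Insert 4: 4 bumps 5 from row 1; 5 starts row 2. P = [[4], [5]], Q = [[1], [2]].
Insert 3: 3 bumps 4 from row 1; 4 bumps 5 from row 2; 5 starts row 3. P = [[3], [4], [5]], Q = [[1], [2], [3]].
Insert 7: appended to row 1. P = [[3, 7], [4], [5]], Q = [[1, 4], [2], [3]].
Insert 6: 6 bumps 7 from row 1; 7 appends to row 2. P = [[3, 6], [4, 7], [5]], Q = [[1, 4], [2, 5], [3]].
Insert 1: 1 bumps 3 from row 1; 3 bumps 4 from row 2; 4 bumps 5 from row 3; 5 starts row 4. P = [[1, 6], [3, 7], [4], [5]], Q = [[1, 4], [2, 5], [3], [6]].
Insert 2: 2 bumps 6 from row 1; 6 bumps 7 from row 2; 7 appends to row 3. P = [[1, 2], [3, 6], [4, 7], [5]], Q = [[1, 4], [2, 5], [3, 7], [6]].

So P = [[1, 2], [3, 6], [4, 7], [5]], Q = [[1, 4], [2, 5], [3, 7], [6]].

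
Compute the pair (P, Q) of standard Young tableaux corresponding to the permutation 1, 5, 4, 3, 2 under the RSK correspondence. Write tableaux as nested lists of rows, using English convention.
P = [[1, 2], [3], [4], [5]], Q = [[1, 2], [3], [4], [5]]

Insert each entry of the permutation into P by Schensted row insertion, recording in Q the position of each new cell.

Insert 1: appended to row 1. P = [[1]].
Insert 5: appended to row 1. P = [[1, 5]].
Insert 4: 4 bumps 5 from row 1; 5 starts row 2. P = [[1, 4], [5]].
Insert 3: 3 bumps 4 from row 1; 4 bumps 5 from row 2; 5 starts row 3. P = [[1, 3], [4], [5]].
Insert 2: 2 bumps 3 from row 1; 3 bumps 4 from row 2; 4 bumps 5 from row 3; 5 starts row 4. P = [[1, 2], [3], [4], [5]].

So P = [[1, 2], [3], [4], [5]], Q = [[1, 2], [3], [4], [5]].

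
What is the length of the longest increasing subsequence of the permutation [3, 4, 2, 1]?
2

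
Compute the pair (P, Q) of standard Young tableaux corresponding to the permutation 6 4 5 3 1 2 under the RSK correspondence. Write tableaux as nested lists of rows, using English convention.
Insert each entry of the permutation into P by Schensted row insertion, recording in Q the position of each new cell.

Insert 6: appended to row 1. P = [[6]].
Insert 4: 4 bumps 6 from row 1; 6 starts row 2. P = [[4], [6]].
Insert 5: appended to row 1. P = [[4, 5], [6]].
Insert 3: 3 bumps 4 from row 1; 4 bumps 6 from row 2; 6 starts row 3. P = [[3, 5], [4], [6]].
Insert 1: 1 bumps 3 from row 1; 3 bumps 4 from row 2; 4 bumps 6 from row 3; 6 starts row 4. P = [[1, 5], [3], [4], [6]].
Insert 2: 2 bumps 5 from row 1; 5 appends to row 2. P = [[1, 2], [3, 5], [4], [6]].

So P = [[1, 2], [3, 5], [4], [6]], Q = [[1, 3], [2, 6], [4], [5]].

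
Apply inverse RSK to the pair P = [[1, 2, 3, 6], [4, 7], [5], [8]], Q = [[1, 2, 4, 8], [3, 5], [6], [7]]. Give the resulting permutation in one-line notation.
Reverse the RSK construction: for i from n down to 1, find the cell of Q containing i, remove the entry at that cell from P, and reverse-bump it up through P; the value ejected from row 1 is w(i).

Step i=8: Q has 8 at row 1, column 4; remove that cell from P, ejecting 6. So w(8) = 6. P is now [[1, 2, 3], [4, 7], [5], [8]].
Step i=7: Q has 7 at row 4, column 1; remove 8 from row 4 of P and reverse-bump: 8 enters row 3 and ejects 5; 5 enters row 2 and ejects 4; 4 enters row 1 and ejects 3. So w(7) = 3. P is now [[1, 2, 4], [5, 7], [8]].
Step i=6: Q has 6 at row 3, column 1; remove 8 from row 3 of P and reverse-bump: 8 enters row 2 and ejects 7; 7 enters row 1 and ejects 4. So w(6) = 4. P is now [[1, 2, 7], [5, 8]].
Step i=5: Q has 5 at row 2, column 2; remove 8 from row 2 of P and reverse-bump: 8 enters row 1 and ejects 7. So w(5) = 7. P is now [[1, 2, 8], [5]].
Step i=4: Q has 4 at row 1, column 3; remove that cell from P, ejecting 8. So w(4) = 8. P is now [[1, 2], [5]].
Step i=3: Q has 3 at row 2, column 1; remove 5 from row 2 of P and reverse-bump: 5 enters row 1 and ejects 2. So w(3) = 2. P is now [[1, 5]].
Step i=2: Q has 2 at row 1, column 2; remove that cell from P, ejecting 5. So w(2) = 5. P is now [[1]].
Step i=1: Q has 1 at row 1, column 1; remove that cell from P, ejecting 1. So w(1) = 1. P is now [].

So w = 1 5 2 8 7 4 3 6.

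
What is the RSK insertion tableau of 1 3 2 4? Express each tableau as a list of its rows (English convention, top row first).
After inserting 1: P = [[1]].
After inserting 3: P = [[1, 3]].
After inserting 2: P = [[1, 2], [3]].
After inserting 4: P = [[1, 2, 4], [3]].

So P = [[1, 2, 4], [3]].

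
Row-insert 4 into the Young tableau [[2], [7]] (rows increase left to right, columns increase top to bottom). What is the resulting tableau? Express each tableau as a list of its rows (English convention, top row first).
4 is larger than every entry of row 1, so it is appended to row 1. The new tableau is [[2, 4], [7]].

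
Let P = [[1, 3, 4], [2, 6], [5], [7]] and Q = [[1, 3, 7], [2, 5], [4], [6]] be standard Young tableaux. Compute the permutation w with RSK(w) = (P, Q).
Reverse RSK: for i = n, n-1, ..., 1, locate i in Q, remove the corresponding corner cell from P, and reverse-bump its entry up through P; the value ejected from row 1 is w(i).

So w = 7 5 6 2 3 1 4.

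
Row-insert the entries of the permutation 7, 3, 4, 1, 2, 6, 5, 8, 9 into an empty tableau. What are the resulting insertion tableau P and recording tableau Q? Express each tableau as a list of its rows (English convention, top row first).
P = [[1, 2, 5, 8, 9], [3, 4, 6], [7]], Q = [[1, 3, 6, 8, 9], [2, 5, 7], [4]]

Insert each entry of the permutation into P by Schensted row insertion, recording in Q the position of each new cell.

Insert 7: appended to row 1. P = [[7]].
Insert 3: 3 bumps 7 from row 1; 7 starts row 2. P = [[3], [7]].
Insert 4: appended to row 1. P = [[3, 4], [7]].
Insert 1: 1 bumps 3 from row 1; 3 bumps 7 from row 2; 7 starts row 3. P = [[1, 4], [3], [7]].
Insert 2: 2 bumps 4 from row 1; 4 appends to row 2. P = [[1, 2], [3, 4], [7]].
Insert 6: appended to row 1. P = [[1, 2, 6], [3, 4], [7]].
Insert 5: 5 bumps 6 from row 1; 6 appends to row 2. P = [[1, 2, 5], [3, 4, 6], [7]].
Insert 8: appended to row 1. P = [[1, 2, 5, 8], [3, 4, 6], [7]].
Insert 9: appended to row 1. P = [[1, 2, 5, 8, 9], [3, 4, 6], [7]].

So P = [[1, 2, 5, 8, 9], [3, 4, 6], [7]], Q = [[1, 3, 6, 8, 9], [2, 5, 7], [4]].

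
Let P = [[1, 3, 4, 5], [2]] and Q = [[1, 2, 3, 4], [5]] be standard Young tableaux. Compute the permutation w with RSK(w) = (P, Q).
Reverse the RSK construction: for i from n down to 1, find the cell of Q containing i, remove the entry at that cell from P, and reverse-bump it up through P; the value ejected from row 1 is w(i).

Step i=5: Q has 5 at row 2, column 1; remove 2 from row 2 of P and reverse-bump: 2 enters row 1 and ejects 1. So w(5) = 1. P is now [[2, 3, 4, 5]].
Step i=4: Q has 4 at row 1, column 4; remove that cell from P, ejecting 5. So w(4) = 5. P is now [[2, 3, 4]].
Step i=3: Q has 3 at row 1, column 3; remove that cell from P, ejecting 4. So w(3) = 4. P is now [[2, 3]].
Step i=2: Q has 2 at row 1, column 2; remove that cell from P, ejecting 3. So w(2) = 3. P is now [[2]].
Step i=1: Q has 1 at row 1, column 1; remove that cell from P, ejecting 2. So w(1) = 2. P is now [].

So w = 2 3 4 5 1.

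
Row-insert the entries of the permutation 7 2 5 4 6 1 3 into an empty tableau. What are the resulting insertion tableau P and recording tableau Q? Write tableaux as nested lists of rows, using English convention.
Insert each entry of the permutation into P by Schensted row insertion, recording in Q the position of each new cell.

After inserting 7: P = [[7]].
After inserting 2: P = [[2], [7]].
After inserting 5: P = [[2, 5], [7]].
After inserting 4: P = [[2, 4], [5], [7]].
After inserting 6: P = [[2, 4, 6], [5], [7]].
After inserting 1: P = [[1, 4, 6], [2], [5], [7]].
After inserting 3: P = [[1, 3, 6], [2, 4], [5], [7]].

So P = [[1, 3, 6], [2, 4], [5], [7]], Q = [[1, 3, 5], [2, 7], [4], [6]].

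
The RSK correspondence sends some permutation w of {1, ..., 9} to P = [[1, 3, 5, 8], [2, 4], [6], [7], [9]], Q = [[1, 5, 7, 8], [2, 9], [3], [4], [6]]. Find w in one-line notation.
9 7 6 2 4 1 5 8 3

Reverse the RSK construction: for i from n down to 1, find the cell of Q containing i, remove the entry at that cell from P, and reverse-bump it up through P; the value ejected from row 1 is w(i).

Step i=9: Q has 9 at row 2, column 2; remove 4 from row 2 of P and reverse-bump: 4 enters row 1 and ejects 3. So w(9) = 3. P is now [[1, 4, 5, 8], [2], [6], [7], [9]].
Step i=8: Q has 8 at row 1, column 4; remove that cell from P, ejecting 8. So w(8) = 8. P is now [[1, 4, 5], [2], [6], [7], [9]].
Step i=7: Q has 7 at row 1, column 3; remove that cell from P, ejecting 5. So w(7) = 5. P is now [[1, 4], [2], [6], [7], [9]].
Step i=6: Q has 6 at row 5, column 1; remove 9 from row 5 of P and reverse-bump: 9 enters row 4 and ejects 7; 7 enters row 3 and ejects 6; 6 enters row 2 and ejects 2; 2 enters row 1 and ejects 1. So w(6) = 1. P is now [[2, 4], [6], [7], [9]].
Step i=5: Q has 5 at row 1, column 2; remove that cell from P, ejecting 4. So w(5) = 4. P is now [[2], [6], [7], [9]].
Step i=4: Q has 4 at row 4, column 1; remove 9 from row 4 of P and reverse-bump: 9 enters row 3 and ejects 7; 7 enters row 2 and ejects 6; 6 enters row 1 and ejects 2. So w(4) = 2. P is now [[6], [7], [9]].
Step i=3: Q has 3 at row 3, column 1; remove 9 from row 3 of P and reverse-bump: 9 enters row 2 and ejects 7; 7 enters row 1 and ejects 6. So w(3) = 6. P is now [[7], [9]].
Step i=2: Q has 2 at row 2, column 1; remove 9 from row 2 of P and reverse-bump: 9 enters row 1 and ejects 7. So w(2) = 7. P is now [[9]].
Step i=1: Q has 1 at row 1, column 1; remove that cell from P, ejecting 9. So w(1) = 9. P is now [].

So w = 9 7 6 2 4 1 5 8 3.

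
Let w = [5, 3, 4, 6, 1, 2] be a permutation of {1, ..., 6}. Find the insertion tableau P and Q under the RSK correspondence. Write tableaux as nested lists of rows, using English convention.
P = [[1, 2, 6], [3, 4], [5]], Q = [[1, 3, 4], [2, 6], [5]]

Insert each entry of the permutation into P by Schensted row insertion, recording in Q the position of each new cell.

Insert 5: appended to row 1. P = [[5]].
Insert 3: 3 bumps 5 from row 1; 5 starts row 2. P = [[3], [5]].
Insert 4: appended to row 1. P = [[3, 4], [5]].
Insert 6: appended to row 1. P = [[3, 4, 6], [5]].
Insert 1: 1 bumps 3 from row 1; 3 bumps 5 from row 2; 5 starts row 3. P = [[1, 4, 6], [3], [5]].
Insert 2: 2 bumps 4 from row 1; 4 appends to row 2. P = [[1, 2, 6], [3, 4], [5]].

So P = [[1, 2, 6], [3, 4], [5]], Q = [[1, 3, 4], [2, 6], [5]].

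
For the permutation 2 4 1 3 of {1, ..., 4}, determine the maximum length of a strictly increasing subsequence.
2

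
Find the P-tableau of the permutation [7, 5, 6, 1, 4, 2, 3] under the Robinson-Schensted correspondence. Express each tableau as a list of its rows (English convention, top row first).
Insert 7: appended to row 1. P = [[7]].
Insert 5: 5 bumps 7 from row 1; 7 starts row 2. P = [[5], [7]].
Insert 6: appended to row 1. P = [[5, 6], [7]].
Insert 1: 1 bumps 5 from row 1; 5 bumps 7 from row 2; 7 starts row 3. P = [[1, 6], [5], [7]].
Insert 4: 4 bumps 6 from row 1; 6 appends to row 2. P = [[1, 4], [5, 6], [7]].
Insert 2: 2 bumps 4 from row 1; 4 bumps 5 from row 2; 5 bumps 7 from row 3; 7 starts row 4. P = [[1, 2], [4, 6], [5], [7]].
Insert 3: appended to row 1. P = [[1, 2, 3], [4, 6], [5], [7]].

So P = [[1, 2, 3], [4, 6], [5], [7]].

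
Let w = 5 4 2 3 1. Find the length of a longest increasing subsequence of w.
2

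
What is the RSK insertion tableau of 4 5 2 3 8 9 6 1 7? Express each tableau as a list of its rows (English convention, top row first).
P = [[1, 3, 6, 7], [2, 5, 8, 9], [4]]

Insert 4: appended to row 1. P = [[4]].
Insert 5: appended to row 1. P = [[4, 5]].
Insert 2: 2 bumps 4 from row 1; 4 starts row 2. P = [[2, 5], [4]].
Insert 3: 3 bumps 5 from row 1; 5 appends to row 2. P = [[2, 3], [4, 5]].
Insert 8: appended to row 1. P = [[2, 3, 8], [4, 5]].
Insert 9: appended to row 1. P = [[2, 3, 8, 9], [4, 5]].
Insert 6: 6 bumps 8 from row 1; 8 appends to row 2. P = [[2, 3, 6, 9], [4, 5, 8]].
Insert 1: 1 bumps 2 from row 1; 2 bumps 4 from row 2; 4 starts row 3. P = [[1, 3, 6, 9], [2, 5, 8], [4]].
Insert 7: 7 bumps 9 from row 1; 9 appends to row 2. P = [[1, 3, 6, 7], [2, 5, 8, 9], [4]].

So P = [[1, 3, 6, 7], [2, 5, 8, 9], [4]].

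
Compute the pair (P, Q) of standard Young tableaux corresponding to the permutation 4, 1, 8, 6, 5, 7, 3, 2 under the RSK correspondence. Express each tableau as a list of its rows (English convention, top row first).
Insert each entry of the permutation into P by Schensted row insertion, recording in Q the position of each new cell.

Insert 4: appended to row 1. P = [[4]].
Insert 1: 1 bumps 4 from row 1; 4 starts row 2. P = [[1], [4]].
Insert 8: appended to row 1. P = [[1, 8], [4]].
Insert 6: 6 bumps 8 from row 1; 8 appends to row 2. P = [[1, 6], [4, 8]].
Insert 5: 5 bumps 6 from row 1; 6 bumps 8 from row 2; 8 starts row 3. P = [[1, 5], [4, 6], [8]].
Insert 7: appended to row 1. P = [[1, 5, 7], [4, 6], [8]].
Insert 3: 3 bumps 5 from row 1; 5 bumps 6 from row 2; 6 bumps 8 from row 3; 8 starts row 4. P = [[1, 3, 7], [4, 5], [6], [8]].
Insert 2: 2 bumps 3 from row 1; 3 bumps 4 from row 2; 4 bumps 6 from row 3; 6 bumps 8 from row 4; 8 starts row 5. P = [[1, 2, 7], [3, 5], [4], [6], [8]].

So P = [[1, 2, 7], [3, 5], [4], [6], [8]], Q = [[1, 3, 6], [2, 4], [5], [7], [8]].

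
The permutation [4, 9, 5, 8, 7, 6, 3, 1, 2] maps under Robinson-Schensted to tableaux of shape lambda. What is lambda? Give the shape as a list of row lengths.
RSK row insertion gives P = [[1, 2, 6], [3, 5], [4], [7], [8], [9]], which has shape [3, 2, 1, 1, 1, 1].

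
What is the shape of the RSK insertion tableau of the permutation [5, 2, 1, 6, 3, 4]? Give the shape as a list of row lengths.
[3, 2, 1]

Row-insert each entry into an empty tableau.

After inserting 5: P = [[5]].
After inserting 2: P = [[2], [5]].
After inserting 1: P = [[1], [2], [5]].
After inserting 6: P = [[1, 6], [2], [5]].
After inserting 3: P = [[1, 3], [2, 6], [5]].
After inserting 4: P = [[1, 3, 4], [2, 6], [5]].

The final insertion tableau P = [[1, 3, 4], [2, 6], [5]] has shape [3, 2, 1].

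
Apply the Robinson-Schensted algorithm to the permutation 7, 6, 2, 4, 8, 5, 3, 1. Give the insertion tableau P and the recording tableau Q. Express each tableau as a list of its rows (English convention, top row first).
P = [[1, 3, 5], [2, 8], [4], [6], [7]], Q = [[1, 4, 5], [2, 6], [3], [7], [8]]

Insert each entry of the permutation into P by Schensted row insertion, recording in Q the position of each new cell.

After inserting 7: P = [[7]].
After inserting 6: P = [[6], [7]].
After inserting 2: P = [[2], [6], [7]].
After inserting 4: P = [[2, 4], [6], [7]].
After inserting 8: P = [[2, 4, 8], [6], [7]].
After inserting 5: P = [[2, 4, 5], [6, 8], [7]].
After inserting 3: P = [[2, 3, 5], [4, 8], [6], [7]].
After inserting 1: P = [[1, 3, 5], [2, 8], [4], [6], [7]].

So P = [[1, 3, 5], [2, 8], [4], [6], [7]], Q = [[1, 4, 5], [2, 6], [3], [7], [8]].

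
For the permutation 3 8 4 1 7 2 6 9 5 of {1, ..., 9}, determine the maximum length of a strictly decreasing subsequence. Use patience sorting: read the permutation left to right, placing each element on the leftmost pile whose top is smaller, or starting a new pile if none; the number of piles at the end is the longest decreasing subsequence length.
3: new pile. tops = [3]
8: onto pile 1 (replacing 3). tops = [8]
4: new pile. tops = [8, 4]
1: new pile. tops = [8, 4, 1]
7: onto pile 2 (replacing 4). tops = [8, 7, 1]
2: onto pile 3 (replacing 1). tops = [8, 7, 2]
6: onto pile 3 (replacing 2). tops = [8, 7, 6]
9: onto pile 1 (replacing 8). tops = [9, 7, 6]
5: new pile. tops = [9, 7, 6, 5]

4 piles, so the longest decreasing subsequence has length 4.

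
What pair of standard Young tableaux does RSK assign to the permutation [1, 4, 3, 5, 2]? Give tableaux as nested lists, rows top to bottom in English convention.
Insert each entry of the permutation into P by Schensted row insertion, recording in Q the position of each new cell.

Insert 1: appended to row 1. P = [[1]].
Insert 4: appended to row 1. P = [[1, 4]].
Insert 3: 3 bumps 4 from row 1; 4 starts row 2. P = [[1, 3], [4]].
Insert 5: appended to row 1. P = [[1, 3, 5], [4]].
Insert 2: 2 bumps 3 from row 1; 3 bumps 4 from row 2; 4 starts row 3. P = [[1, 2, 5], [3], [4]].

So P = [[1, 2, 5], [3], [4]], Q = [[1, 2, 4], [3], [5]].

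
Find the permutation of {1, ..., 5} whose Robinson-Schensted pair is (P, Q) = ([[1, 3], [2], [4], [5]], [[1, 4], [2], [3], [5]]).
Reverse the RSK construction: for i from n down to 1, find the cell of Q containing i, remove the entry at that cell from P, and reverse-bump it up through P; the value ejected from row 1 is w(i).

Step i=5: Q has 5 at row 4, column 1; remove 5 from row 4 of P and reverse-bump: 5 enters row 3 and ejects 4; 4 enters row 2 and ejects 2; 2 enters row 1 and ejects 1. So w(5) = 1. P is now [[2, 3], [4], [5]].
Step i=4: Q has 4 at row 1, column 2; remove that cell from P, ejecting 3. So w(4) = 3. P is now [[2], [4], [5]].
Step i=3: Q has 3 at row 3, column 1; remove 5 from row 3 of P and reverse-bump: 5 enters row 2 and ejects 4; 4 enters row 1 and ejects 2. So w(3) = 2. P is now [[4], [5]].
Step i=2: Q has 2 at row 2, column 1; remove 5 from row 2 of P and reverse-bump: 5 enters row 1 and ejects 4. So w(2) = 4. P is now [[5]].
Step i=1: Q has 1 at row 1, column 1; remove that cell from P, ejecting 5. So w(1) = 5. P is now [].

So w = 5 4 2 3 1.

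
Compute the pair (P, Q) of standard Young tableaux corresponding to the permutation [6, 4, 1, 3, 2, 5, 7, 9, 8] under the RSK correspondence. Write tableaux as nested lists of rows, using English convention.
P = [[1, 2, 5, 7, 8], [3, 9], [4], [6]], Q = [[1, 4, 6, 7, 8], [2, 9], [3], [5]]

Insert each entry of the permutation into P by Schensted row insertion, recording in Q the position of each new cell.

After inserting 6: P = [[6]].
After inserting 4: P = [[4], [6]].
After inserting 1: P = [[1], [4], [6]].
After inserting 3: P = [[1, 3], [4], [6]].
After inserting 2: P = [[1, 2], [3], [4], [6]].
After inserting 5: P = [[1, 2, 5], [3], [4], [6]].
After inserting 7: P = [[1, 2, 5, 7], [3], [4], [6]].
After inserting 9: P = [[1, 2, 5, 7, 9], [3], [4], [6]].
After inserting 8: P = [[1, 2, 5, 7, 8], [3, 9], [4], [6]].

So P = [[1, 2, 5, 7, 8], [3, 9], [4], [6]], Q = [[1, 4, 6, 7, 8], [2, 9], [3], [5]].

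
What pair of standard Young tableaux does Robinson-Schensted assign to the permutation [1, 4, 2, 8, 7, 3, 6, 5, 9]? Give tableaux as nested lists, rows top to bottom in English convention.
P = [[1, 2, 3, 5, 9], [4, 6], [7], [8]], Q = [[1, 2, 4, 7, 9], [3, 5], [6], [8]]

Insert each entry of the permutation into P by Schensted row insertion, recording in Q the position of each new cell.

Insert 1: appended to row 1. P = [[1]].
Insert 4: appended to row 1. P = [[1, 4]].
Insert 2: 2 bumps 4 from row 1; 4 starts row 2. P = [[1, 2], [4]].
Insert 8: appended to row 1. P = [[1, 2, 8], [4]].
Insert 7: 7 bumps 8 from row 1; 8 appends to row 2. P = [[1, 2, 7], [4, 8]].
Insert 3: 3 bumps 7 from row 1; 7 bumps 8 from row 2; 8 starts row 3. P = [[1, 2, 3], [4, 7], [8]].
Insert 6: appended to row 1. P = [[1, 2, 3, 6], [4, 7], [8]].
Insert 5: 5 bumps 6 from row 1; 6 bumps 7 from row 2; 7 bumps 8 from row 3; 8 starts row 4. P = [[1, 2, 3, 5], [4, 6], [7], [8]].
Insert 9: appended to row 1. P = [[1, 2, 3, 5, 9], [4, 6], [7], [8]].

So P = [[1, 2, 3, 5, 9], [4, 6], [7], [8]], Q = [[1, 2, 4, 7, 9], [3, 5], [6], [8]].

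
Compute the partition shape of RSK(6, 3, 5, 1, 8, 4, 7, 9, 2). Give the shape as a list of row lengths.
Row-insert each entry into an empty tableau.

After inserting 6: P = [[6]].
After inserting 3: P = [[3], [6]].
After inserting 5: P = [[3, 5], [6]].
After inserting 1: P = [[1, 5], [3], [6]].
After inserting 8: P = [[1, 5, 8], [3], [6]].
After inserting 4: P = [[1, 4, 8], [3, 5], [6]].
After inserting 7: P = [[1, 4, 7], [3, 5, 8], [6]].
After inserting 9: P = [[1, 4, 7, 9], [3, 5, 8], [6]].
After inserting 2: P = [[1, 2, 7, 9], [3, 4, 8], [5], [6]].

The final insertion tableau P = [[1, 2, 7, 9], [3, 4, 8], [5], [6]] has shape [4, 3, 1, 1].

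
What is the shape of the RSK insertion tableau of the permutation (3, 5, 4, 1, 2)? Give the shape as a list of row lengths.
[2, 2, 1]

Row-insert each entry into an empty tableau.

After inserting 3: P = [[3]].
After inserting 5: P = [[3, 5]].
After inserting 4: P = [[3, 4], [5]].
After inserting 1: P = [[1, 4], [3], [5]].
After inserting 2: P = [[1, 2], [3, 4], [5]].

The final insertion tableau P = [[1, 2], [3, 4], [5]] has shape [2, 2, 1].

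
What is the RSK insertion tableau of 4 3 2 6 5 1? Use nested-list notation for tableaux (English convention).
P = [[1, 5], [2, 6], [3], [4]]

After inserting 4: P = [[4]].
After inserting 3: P = [[3], [4]].
After inserting 2: P = [[2], [3], [4]].
After inserting 6: P = [[2, 6], [3], [4]].
After inserting 5: P = [[2, 5], [3, 6], [4]].
After inserting 1: P = [[1, 5], [2, 6], [3], [4]].

So P = [[1, 5], [2, 6], [3], [4]].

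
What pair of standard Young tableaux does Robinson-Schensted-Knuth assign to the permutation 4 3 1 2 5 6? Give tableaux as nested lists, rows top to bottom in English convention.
Insert each entry of the permutation into P by Schensted row insertion, recording in Q the position of each new cell.

Insert 4: appended to row 1. P = [[4]].
Insert 3: 3 bumps 4 from row 1; 4 starts row 2. P = [[3], [4]].
Insert 1: 1 bumps 3 from row 1; 3 bumps 4 from row 2; 4 starts row 3. P = [[1], [3], [4]].
Insert 2: appended to row 1. P = [[1, 2], [3], [4]].
Insert 5: appended to row 1. P = [[1, 2, 5], [3], [4]].
Insert 6: appended to row 1. P = [[1, 2, 5, 6], [3], [4]].

So P = [[1, 2, 5, 6], [3], [4]], Q = [[1, 4, 5, 6], [2], [3]].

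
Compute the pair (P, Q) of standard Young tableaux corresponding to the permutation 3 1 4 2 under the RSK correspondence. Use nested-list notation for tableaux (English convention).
Insert each entry of the permutation into P by Schensted row insertion, recording in Q the position of each new cell.

Insert 3: appended to row 1. P = [[3]], Q = [[1]].
Insert 1: 1 bumps 3 from row 1; 3 starts row 2. P = [[1], [3]], Q = [[1], [2]].
Insert 4: appended to row 1. P = [[1, 4], [3]], Q = [[1, 3], [2]].
Insert 2: 2 bumps 4 from row 1; 4 appends to row 2. P = [[1, 2], [3, 4]], Q = [[1, 3], [2, 4]].

So P = [[1, 2], [3, 4]], Q = [[1, 3], [2, 4]].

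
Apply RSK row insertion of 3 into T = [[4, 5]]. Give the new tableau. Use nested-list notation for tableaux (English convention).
[[3, 5], [4]]

In row 1, 3 replaces 4 (the leftmost entry greater than 3); 4 is bumped to row 2. 4 starts a new row 2. The new tableau is [[3, 5], [4]].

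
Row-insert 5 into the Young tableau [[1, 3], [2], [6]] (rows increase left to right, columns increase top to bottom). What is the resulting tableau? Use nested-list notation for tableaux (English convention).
[[1, 3, 5], [2], [6]]

5 is larger than every entry of row 1, so it is appended to row 1. The new tableau is [[1, 3, 5], [2], [6]].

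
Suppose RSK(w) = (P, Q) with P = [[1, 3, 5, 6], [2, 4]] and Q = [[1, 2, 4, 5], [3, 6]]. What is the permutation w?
Reverse the RSK construction: for i from n down to 1, find the cell of Q containing i, remove the entry at that cell from P, and reverse-bump it up through P; the value ejected from row 1 is w(i).

Step i=6: Q has 6 at row 2, column 2; remove 4 from row 2 of P and reverse-bump: 4 enters row 1 and ejects 3. So w(6) = 3. P is now [[1, 4, 5, 6], [2]].
Step i=5: Q has 5 at row 1, column 4; remove that cell from P, ejecting 6. So w(5) = 6. P is now [[1, 4, 5], [2]].
Step i=4: Q has 4 at row 1, column 3; remove that cell from P, ejecting 5. So w(4) = 5. P is now [[1, 4], [2]].
Step i=3: Q has 3 at row 2, column 1; remove 2 from row 2 of P and reverse-bump: 2 enters row 1 and ejects 1. So w(3) = 1. P is now [[2, 4]].
Step i=2: Q has 2 at row 1, column 2; remove that cell from P, ejecting 4. So w(2) = 4. P is now [[2]].
Step i=1: Q has 1 at row 1, column 1; remove that cell from P, ejecting 2. So w(1) = 2. P is now [].

So w = 2 4 1 5 6 3.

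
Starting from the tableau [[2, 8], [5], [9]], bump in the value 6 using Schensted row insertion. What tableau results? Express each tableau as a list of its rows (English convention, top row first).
In row 1, 6 replaces 8 (the leftmost entry greater than 6); 8 is bumped to row 2. 8 is appended to row 2. The new tableau is [[2, 6], [5, 8], [9]].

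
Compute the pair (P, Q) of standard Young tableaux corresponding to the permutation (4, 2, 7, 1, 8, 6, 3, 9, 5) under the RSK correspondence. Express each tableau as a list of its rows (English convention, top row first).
Insert each entry of the permutation into P by Schensted row insertion, recording in Q the position of each new cell.

Insert 4: appended to row 1. P = [[4]].
Insert 2: 2 bumps 4 from row 1; 4 starts row 2. P = [[2], [4]].
Insert 7: appended to row 1. P = [[2, 7], [4]].
Insert 1: 1 bumps 2 from row 1; 2 bumps 4 from row 2; 4 starts row 3. P = [[1, 7], [2], [4]].
Insert 8: appended to row 1. P = [[1, 7, 8], [2], [4]].
Insert 6: 6 bumps 7 from row 1; 7 appends to row 2. P = [[1, 6, 8], [2, 7], [4]].
Insert 3: 3 bumps 6 from row 1; 6 bumps 7 from row 2; 7 appends to row 3. P = [[1, 3, 8], [2, 6], [4, 7]].
Insert 9: appended to row 1. P = [[1, 3, 8, 9], [2, 6], [4, 7]].
Insert 5: 5 bumps 8 from row 1; 8 appends to row 2. P = [[1, 3, 5, 9], [2, 6, 8], [4, 7]].

So P = [[1, 3, 5, 9], [2, 6, 8], [4, 7]], Q = [[1, 3, 5, 8], [2, 6, 9], [4, 7]].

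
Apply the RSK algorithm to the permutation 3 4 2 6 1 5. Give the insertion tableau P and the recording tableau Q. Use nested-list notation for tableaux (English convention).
P = [[1, 4, 5], [2, 6], [3]], Q = [[1, 2, 4], [3, 6], [5]]

Insert each entry of the permutation into P by Schensted row insertion, recording in Q the position of each new cell.

Insert 3: appended to row 1. P = [[3]], Q = [[1]].
Insert 4: appended to row 1. P = [[3, 4]], Q = [[1, 2]].
Insert 2: 2 bumps 3 from row 1; 3 starts row 2. P = [[2, 4], [3]], Q = [[1, 2], [3]].
Insert 6: appended to row 1. P = [[2, 4, 6], [3]], Q = [[1, 2, 4], [3]].
Insert 1: 1 bumps 2 from row 1; 2 bumps 3 from row 2; 3 starts row 3. P = [[1, 4, 6], [2], [3]], Q = [[1, 2, 4], [3], [5]].
Insert 5: 5 bumps 6 from row 1; 6 appends to row 2. P = [[1, 4, 5], [2, 6], [3]], Q = [[1, 2, 4], [3, 6], [5]].

So P = [[1, 4, 5], [2, 6], [3]], Q = [[1, 2, 4], [3, 6], [5]].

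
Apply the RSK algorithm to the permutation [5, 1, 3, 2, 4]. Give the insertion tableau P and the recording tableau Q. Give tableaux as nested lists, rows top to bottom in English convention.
Insert each entry of the permutation into P by Schensted row insertion, recording in Q the position of each new cell.

Insert 5: appended to row 1. P = [[5]].
Insert 1: 1 bumps 5 from row 1; 5 starts row 2. P = [[1], [5]].
Insert 3: appended to row 1. P = [[1, 3], [5]].
Insert 2: 2 bumps 3 from row 1; 3 bumps 5 from row 2; 5 starts row 3. P = [[1, 2], [3], [5]].
Insert 4: appended to row 1. P = [[1, 2, 4], [3], [5]].

So P = [[1, 2, 4], [3], [5]], Q = [[1, 3, 5], [2], [4]].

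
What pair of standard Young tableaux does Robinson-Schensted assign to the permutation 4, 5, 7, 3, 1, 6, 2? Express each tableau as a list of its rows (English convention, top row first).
P = [[1, 2, 6], [3, 5], [4, 7]], Q = [[1, 2, 3], [4, 6], [5, 7]]

Insert each entry of the permutation into P by Schensted row insertion, recording in Q the position of each new cell.

Insert 4: appended to row 1. P = [[4]], Q = [[1]].
Insert 5: appended to row 1. P = [[4, 5]], Q = [[1, 2]].
Insert 7: appended to row 1. P = [[4, 5, 7]], Q = [[1, 2, 3]].
Insert 3: 3 bumps 4 from row 1; 4 starts row 2. P = [[3, 5, 7], [4]], Q = [[1, 2, 3], [4]].
Insert 1: 1 bumps 3 from row 1; 3 bumps 4 from row 2; 4 starts row 3. P = [[1, 5, 7], [3], [4]], Q = [[1, 2, 3], [4], [5]].
Insert 6: 6 bumps 7 from row 1; 7 appends to row 2. P = [[1, 5, 6], [3, 7], [4]], Q = [[1, 2, 3], [4, 6], [5]].
Insert 2: 2 bumps 5 from row 1; 5 bumps 7 from row 2; 7 appends to row 3. P = [[1, 2, 6], [3, 5], [4, 7]], Q = [[1, 2, 3], [4, 6], [5, 7]].

So P = [[1, 2, 6], [3, 5], [4, 7]], Q = [[1, 2, 3], [4, 6], [5, 7]].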